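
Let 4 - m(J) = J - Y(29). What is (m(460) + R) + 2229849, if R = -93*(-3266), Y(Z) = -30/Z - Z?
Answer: 73459928/29 ≈ 2.5331e+6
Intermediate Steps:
Y(Z) = -Z - 30/Z
m(J) = -755/29 - J (m(J) = 4 - (J - (-1*29 - 30/29)) = 4 - (J - (-29 - 30*1/29)) = 4 - (J - (-29 - 30/29)) = 4 - (J - 1*(-871/29)) = 4 - (J + 871/29) = 4 - (871/29 + J) = 4 + (-871/29 - J) = -755/29 - J)
R = 303738
(m(460) + R) + 2229849 = ((-755/29 - 1*460) + 303738) + 2229849 = ((-755/29 - 460) + 303738) + 2229849 = (-14095/29 + 303738) + 2229849 = 8794307/29 + 2229849 = 73459928/29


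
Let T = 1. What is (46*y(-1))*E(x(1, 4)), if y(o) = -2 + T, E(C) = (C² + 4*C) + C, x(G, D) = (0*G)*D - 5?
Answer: 0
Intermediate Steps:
x(G, D) = -5 (x(G, D) = 0*D - 5 = 0 - 5 = -5)
E(C) = C² + 5*C
y(o) = -1 (y(o) = -2 + 1 = -1)
(46*y(-1))*E(x(1, 4)) = (46*(-1))*(-5*(5 - 5)) = -(-230)*0 = -46*0 = 0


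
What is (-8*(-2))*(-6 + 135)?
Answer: 2064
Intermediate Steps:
(-8*(-2))*(-6 + 135) = 16*129 = 2064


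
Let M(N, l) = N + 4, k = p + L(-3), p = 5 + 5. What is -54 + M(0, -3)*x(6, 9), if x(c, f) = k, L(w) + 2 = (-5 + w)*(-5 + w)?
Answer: 234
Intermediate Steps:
p = 10
L(w) = -2 + (-5 + w)² (L(w) = -2 + (-5 + w)*(-5 + w) = -2 + (-5 + w)²)
k = 72 (k = 10 + (-2 + (-5 - 3)²) = 10 + (-2 + (-8)²) = 10 + (-2 + 64) = 10 + 62 = 72)
M(N, l) = 4 + N
x(c, f) = 72
-54 + M(0, -3)*x(6, 9) = -54 + (4 + 0)*72 = -54 + 4*72 = -54 + 288 = 234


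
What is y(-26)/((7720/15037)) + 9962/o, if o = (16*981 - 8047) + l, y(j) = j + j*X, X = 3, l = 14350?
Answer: -4290773189/21229035 ≈ -202.12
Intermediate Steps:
y(j) = 4*j (y(j) = j + j*3 = j + 3*j = 4*j)
o = 21999 (o = (16*981 - 8047) + 14350 = (15696 - 8047) + 14350 = 7649 + 14350 = 21999)
y(-26)/((7720/15037)) + 9962/o = (4*(-26))/((7720/15037)) + 9962/21999 = -104/(7720*(1/15037)) + 9962*(1/21999) = -104/7720/15037 + 9962/21999 = -104*15037/7720 + 9962/21999 = -195481/965 + 9962/21999 = -4290773189/21229035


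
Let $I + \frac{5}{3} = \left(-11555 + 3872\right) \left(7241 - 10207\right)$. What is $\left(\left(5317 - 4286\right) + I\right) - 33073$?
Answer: $\frac{68267203}{3} \approx 2.2756 \cdot 10^{7}$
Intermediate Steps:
$I = \frac{68363329}{3}$ ($I = - \frac{5}{3} + \left(-11555 + 3872\right) \left(7241 - 10207\right) = - \frac{5}{3} - -22787778 = - \frac{5}{3} + 22787778 = \frac{68363329}{3} \approx 2.2788 \cdot 10^{7}$)
$\left(\left(5317 - 4286\right) + I\right) - 33073 = \left(\left(5317 - 4286\right) + \frac{68363329}{3}\right) - 33073 = \left(1031 + \frac{68363329}{3}\right) - 33073 = \frac{68366422}{3} - 33073 = \frac{68267203}{3}$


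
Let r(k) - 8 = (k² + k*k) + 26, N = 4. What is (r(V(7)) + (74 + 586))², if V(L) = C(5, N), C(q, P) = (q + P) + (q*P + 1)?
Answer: 6220036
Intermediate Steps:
C(q, P) = 1 + P + q + P*q (C(q, P) = (P + q) + (P*q + 1) = (P + q) + (1 + P*q) = 1 + P + q + P*q)
V(L) = 30 (V(L) = 1 + 4 + 5 + 4*5 = 1 + 4 + 5 + 20 = 30)
r(k) = 34 + 2*k² (r(k) = 8 + ((k² + k*k) + 26) = 8 + ((k² + k²) + 26) = 8 + (2*k² + 26) = 8 + (26 + 2*k²) = 34 + 2*k²)
(r(V(7)) + (74 + 586))² = ((34 + 2*30²) + (74 + 586))² = ((34 + 2*900) + 660)² = ((34 + 1800) + 660)² = (1834 + 660)² = 2494² = 6220036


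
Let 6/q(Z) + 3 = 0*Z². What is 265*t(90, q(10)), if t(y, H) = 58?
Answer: 15370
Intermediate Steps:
q(Z) = -2 (q(Z) = 6/(-3 + 0*Z²) = 6/(-3 + 0) = 6/(-3) = 6*(-⅓) = -2)
265*t(90, q(10)) = 265*58 = 15370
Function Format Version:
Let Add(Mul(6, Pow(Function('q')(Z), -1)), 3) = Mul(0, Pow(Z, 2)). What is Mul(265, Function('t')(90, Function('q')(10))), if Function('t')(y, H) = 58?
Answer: 15370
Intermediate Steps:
Function('q')(Z) = -2 (Function('q')(Z) = Mul(6, Pow(Add(-3, Mul(0, Pow(Z, 2))), -1)) = Mul(6, Pow(Add(-3, 0), -1)) = Mul(6, Pow(-3, -1)) = Mul(6, Rational(-1, 3)) = -2)
Mul(265, Function('t')(90, Function('q')(10))) = Mul(265, 58) = 15370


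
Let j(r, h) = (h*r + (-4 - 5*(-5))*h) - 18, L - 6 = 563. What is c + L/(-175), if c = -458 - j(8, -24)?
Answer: 44231/175 ≈ 252.75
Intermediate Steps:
L = 569 (L = 6 + 563 = 569)
j(r, h) = -18 + 21*h + h*r (j(r, h) = (h*r + (-4 + 25)*h) - 18 = (h*r + 21*h) - 18 = (21*h + h*r) - 18 = -18 + 21*h + h*r)
c = 256 (c = -458 - (-18 + 21*(-24) - 24*8) = -458 - (-18 - 504 - 192) = -458 - 1*(-714) = -458 + 714 = 256)
c + L/(-175) = 256 + 569/(-175) = 256 + 569*(-1/175) = 256 - 569/175 = 44231/175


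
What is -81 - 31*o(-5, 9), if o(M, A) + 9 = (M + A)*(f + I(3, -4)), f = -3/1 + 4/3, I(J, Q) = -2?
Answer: 1958/3 ≈ 652.67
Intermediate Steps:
f = -5/3 (f = -3*1 + 4*(⅓) = -3 + 4/3 = -5/3 ≈ -1.6667)
o(M, A) = -9 - 11*A/3 - 11*M/3 (o(M, A) = -9 + (M + A)*(-5/3 - 2) = -9 + (A + M)*(-11/3) = -9 + (-11*A/3 - 11*M/3) = -9 - 11*A/3 - 11*M/3)
-81 - 31*o(-5, 9) = -81 - 31*(-9 - 11/3*9 - 11/3*(-5)) = -81 - 31*(-9 - 33 + 55/3) = -81 - 31*(-71/3) = -81 + 2201/3 = 1958/3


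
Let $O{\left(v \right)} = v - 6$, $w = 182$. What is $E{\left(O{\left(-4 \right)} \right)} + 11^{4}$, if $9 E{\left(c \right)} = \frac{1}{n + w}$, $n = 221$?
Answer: $\frac{53102908}{3627} \approx 14641.0$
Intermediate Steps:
$O{\left(v \right)} = -6 + v$
$E{\left(c \right)} = \frac{1}{3627}$ ($E{\left(c \right)} = \frac{1}{9 \left(221 + 182\right)} = \frac{1}{9 \cdot 403} = \frac{1}{9} \cdot \frac{1}{403} = \frac{1}{3627}$)
$E{\left(O{\left(-4 \right)} \right)} + 11^{4} = \frac{1}{3627} + 11^{4} = \frac{1}{3627} + 14641 = \frac{53102908}{3627}$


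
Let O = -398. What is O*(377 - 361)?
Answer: -6368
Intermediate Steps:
O*(377 - 361) = -398*(377 - 361) = -398*16 = -6368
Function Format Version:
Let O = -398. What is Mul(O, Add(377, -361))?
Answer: -6368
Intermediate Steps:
Mul(O, Add(377, -361)) = Mul(-398, Add(377, -361)) = Mul(-398, 16) = -6368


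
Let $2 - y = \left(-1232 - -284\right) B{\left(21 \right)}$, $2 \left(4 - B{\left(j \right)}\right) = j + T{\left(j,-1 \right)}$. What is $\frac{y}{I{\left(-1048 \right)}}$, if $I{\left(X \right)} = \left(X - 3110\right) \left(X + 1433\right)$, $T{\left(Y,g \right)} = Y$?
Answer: $\frac{1151}{114345} \approx 0.010066$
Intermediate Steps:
$B{\left(j \right)} = 4 - j$ ($B{\left(j \right)} = 4 - \frac{j + j}{2} = 4 - \frac{2 j}{2} = 4 - j$)
$I{\left(X \right)} = \left(-3110 + X\right) \left(1433 + X\right)$
$y = -16114$ ($y = 2 - \left(-1232 - -284\right) \left(4 - 21\right) = 2 - \left(-1232 + \left(-173 + 457\right)\right) \left(4 - 21\right) = 2 - \left(-1232 + 284\right) \left(-17\right) = 2 - \left(-948\right) \left(-17\right) = 2 - 16116 = -16114$)
$\frac{y}{I{\left(-1048 \right)}} = - \frac{16114}{-4456630 + \left(-1048\right)^{2} - -1757496} = - \frac{16114}{-4456630 + 1098304 + 1757496} = - \frac{16114}{-1600830} = \left(-16114\right) \left(- \frac{1}{1600830}\right) = \frac{1151}{114345}$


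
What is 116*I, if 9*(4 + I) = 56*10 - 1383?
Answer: -99644/9 ≈ -11072.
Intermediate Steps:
I = -859/9 (I = -4 + (56*10 - 1383)/9 = -4 + (560 - 1383)/9 = -4 + (1/9)*(-823) = -4 - 823/9 = -859/9 ≈ -95.444)
116*I = 116*(-859/9) = -99644/9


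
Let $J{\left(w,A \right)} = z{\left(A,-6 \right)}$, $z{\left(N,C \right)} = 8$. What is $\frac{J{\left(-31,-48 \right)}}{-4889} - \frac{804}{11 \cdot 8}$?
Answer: $- \frac{982865}{107558} \approx -9.138$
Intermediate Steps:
$J{\left(w,A \right)} = 8$
$\frac{J{\left(-31,-48 \right)}}{-4889} - \frac{804}{11 \cdot 8} = \frac{8}{-4889} - \frac{804}{11 \cdot 8} = 8 \left(- \frac{1}{4889}\right) - \frac{804}{88} = - \frac{8}{4889} - \frac{201}{22} = - \frac{982865}{107558}$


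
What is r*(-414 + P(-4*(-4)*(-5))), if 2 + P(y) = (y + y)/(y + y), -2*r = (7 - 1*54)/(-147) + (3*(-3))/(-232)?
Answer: 5074205/68208 ≈ 74.393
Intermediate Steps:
r = -12227/68208 (r = -((7 - 1*54)/(-147) + (3*(-3))/(-232))/2 = -((7 - 54)*(-1/147) - 9*(-1/232))/2 = -(-47*(-1/147) + 9/232)/2 = -(47/147 + 9/232)/2 = -½*12227/34104 = -12227/68208 ≈ -0.17926)
P(y) = -1 (P(y) = -2 + (y + y)/(y + y) = -2 + (2*y)/((2*y)) = -2 + (2*y)*(1/(2*y)) = -2 + 1 = -1)
r*(-414 + P(-4*(-4)*(-5))) = -12227*(-414 - 1)/68208 = -12227/68208*(-415) = 5074205/68208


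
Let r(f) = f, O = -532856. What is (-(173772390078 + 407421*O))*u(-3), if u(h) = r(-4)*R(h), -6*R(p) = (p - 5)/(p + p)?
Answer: 38510519376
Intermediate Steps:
R(p) = -(-5 + p)/(12*p) (R(p) = -(p - 5)/(6*(p + p)) = -(-5 + p)/(6*(2*p)) = -(-5 + p)*1/(2*p)/6 = -(-5 + p)/(12*p))
u(h) = -(5 - h)/(3*h)
(-(173772390078 + 407421*O))*u(-3) = (-407421/(1/(-532856 + 426518)))*((1/3)*(-5 - 3)/(-3)) = (-407421/(1/(-106338)))*((1/3)*(-1/3)*(-8)) = -407421/(-1/106338)*(8/9) = -407421*(-106338)*(8/9) = 43324334298*(8/9) = 38510519376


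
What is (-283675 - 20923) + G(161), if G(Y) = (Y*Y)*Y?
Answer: 3868683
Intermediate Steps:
G(Y) = Y³ (G(Y) = Y²*Y = Y³)
(-283675 - 20923) + G(161) = (-283675 - 20923) + 161³ = -304598 + 4173281 = 3868683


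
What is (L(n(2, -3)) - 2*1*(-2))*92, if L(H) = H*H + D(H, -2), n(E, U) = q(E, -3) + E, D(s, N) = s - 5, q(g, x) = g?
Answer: 1748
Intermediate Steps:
D(s, N) = -5 + s
n(E, U) = 2*E (n(E, U) = E + E = 2*E)
L(H) = -5 + H + H² (L(H) = H*H + (-5 + H) = H² + (-5 + H) = -5 + H + H²)
(L(n(2, -3)) - 2*1*(-2))*92 = ((-5 + 2*2 + (2*2)²) - 2*1*(-2))*92 = ((-5 + 4 + 4²) - 2*(-2))*92 = ((-5 + 4 + 16) + 4)*92 = (15 + 4)*92 = 19*92 = 1748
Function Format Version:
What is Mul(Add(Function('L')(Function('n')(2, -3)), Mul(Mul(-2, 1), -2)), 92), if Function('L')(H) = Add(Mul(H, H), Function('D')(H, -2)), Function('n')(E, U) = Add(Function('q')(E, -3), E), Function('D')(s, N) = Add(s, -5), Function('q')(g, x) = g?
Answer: 1748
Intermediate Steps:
Function('D')(s, N) = Add(-5, s)
Function('n')(E, U) = Mul(2, E) (Function('n')(E, U) = Add(E, E) = Mul(2, E))
Function('L')(H) = Add(-5, H, Pow(H, 2)) (Function('L')(H) = Add(Mul(H, H), Add(-5, H)) = Add(Pow(H, 2), Add(-5, H)) = Add(-5, H, Pow(H, 2)))
Mul(Add(Function('L')(Function('n')(2, -3)), Mul(Mul(-2, 1), -2)), 92) = Mul(Add(Add(-5, Mul(2, 2), Pow(Mul(2, 2), 2)), Mul(Mul(-2, 1), -2)), 92) = Mul(Add(Add(-5, 4, Pow(4, 2)), Mul(-2, -2)), 92) = Mul(Add(Add(-5, 4, 16), 4), 92) = Mul(Add(15, 4), 92) = Mul(19, 92) = 1748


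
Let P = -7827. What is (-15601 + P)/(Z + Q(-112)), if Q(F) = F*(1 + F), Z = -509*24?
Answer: -5857/54 ≈ -108.46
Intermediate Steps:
Z = -12216
(-15601 + P)/(Z + Q(-112)) = (-15601 - 7827)/(-12216 - 112*(1 - 112)) = -23428/(-12216 - 112*(-111)) = -23428/(-12216 + 12432) = -23428/216 = -23428*1/216 = -5857/54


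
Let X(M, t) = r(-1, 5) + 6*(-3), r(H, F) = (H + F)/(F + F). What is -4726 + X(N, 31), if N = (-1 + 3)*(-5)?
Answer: -23718/5 ≈ -4743.6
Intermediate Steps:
N = -10 (N = 2*(-5) = -10)
r(H, F) = (F + H)/(2*F) (r(H, F) = (F + H)/((2*F)) = (F + H)*(1/(2*F)) = (F + H)/(2*F))
X(M, t) = -88/5 (X(M, t) = (½)*(5 - 1)/5 + 6*(-3) = (½)*(⅕)*4 - 18 = ⅖ - 18 = -88/5)
-4726 + X(N, 31) = -4726 - 88/5 = -23718/5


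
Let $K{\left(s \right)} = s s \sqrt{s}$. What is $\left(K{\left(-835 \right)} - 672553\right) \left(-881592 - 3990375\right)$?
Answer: $3276656021751 - 3396857191575 i \sqrt{835} \approx 3.2767 \cdot 10^{12} - 9.8157 \cdot 10^{13} i$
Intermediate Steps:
$K{\left(s \right)} = s^{\frac{5}{2}}$ ($K{\left(s \right)} = s^{2} \sqrt{s} = s^{\frac{5}{2}}$)
$\left(K{\left(-835 \right)} - 672553\right) \left(-881592 - 3990375\right) = \left(\left(-835\right)^{\frac{5}{2}} - 672553\right) \left(-881592 - 3990375\right) = \left(697225 i \sqrt{835} - 672553\right) \left(-4871967\right) = \left(-672553 + 697225 i \sqrt{835}\right) \left(-4871967\right) = 3276656021751 - 3396857191575 i \sqrt{835}$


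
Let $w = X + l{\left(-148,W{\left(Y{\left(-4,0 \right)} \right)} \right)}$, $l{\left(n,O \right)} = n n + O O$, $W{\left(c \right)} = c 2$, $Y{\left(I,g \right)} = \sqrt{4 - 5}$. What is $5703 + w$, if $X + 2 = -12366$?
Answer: $15235$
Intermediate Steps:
$Y{\left(I,g \right)} = i$ ($Y{\left(I,g \right)} = \sqrt{-1} = i$)
$W{\left(c \right)} = 2 c$
$l{\left(n,O \right)} = O^{2} + n^{2}$ ($l{\left(n,O \right)} = n^{2} + O^{2} = O^{2} + n^{2}$)
$X = -12368$ ($X = -2 - 12366 = -12368$)
$w = 9532$ ($w = -12368 + \left(\left(2 i\right)^{2} + \left(-148\right)^{2}\right) = -12368 + \left(-4 + 21904\right) = -12368 + 21900 = 9532$)
$5703 + w = 5703 + 9532 = 15235$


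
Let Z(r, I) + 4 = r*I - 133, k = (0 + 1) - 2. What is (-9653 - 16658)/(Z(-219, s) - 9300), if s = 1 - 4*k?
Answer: 26311/10532 ≈ 2.4982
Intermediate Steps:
k = -1 (k = 1 - 2 = -1)
s = 5 (s = 1 - 4*(-1) = 1 + 4 = 5)
Z(r, I) = -137 + I*r (Z(r, I) = -4 + (r*I - 133) = -4 + (I*r - 133) = -4 + (-133 + I*r) = -137 + I*r)
(-9653 - 16658)/(Z(-219, s) - 9300) = (-9653 - 16658)/((-137 + 5*(-219)) - 9300) = -26311/((-137 - 1095) - 9300) = -26311/(-1232 - 9300) = -26311/(-10532) = -26311*(-1/10532) = 26311/10532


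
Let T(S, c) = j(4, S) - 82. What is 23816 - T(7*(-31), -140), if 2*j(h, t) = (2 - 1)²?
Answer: 47795/2 ≈ 23898.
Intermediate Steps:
j(h, t) = ½ (j(h, t) = (2 - 1)²/2 = (½)*1² = (½)*1 = ½)
T(S, c) = -163/2 (T(S, c) = ½ - 82 = -163/2)
23816 - T(7*(-31), -140) = 23816 - 1*(-163/2) = 23816 + 163/2 = 47795/2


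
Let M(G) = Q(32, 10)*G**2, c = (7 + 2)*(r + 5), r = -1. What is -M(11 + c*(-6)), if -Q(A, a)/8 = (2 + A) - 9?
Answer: 8405000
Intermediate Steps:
Q(A, a) = 56 - 8*A (Q(A, a) = -8*((2 + A) - 9) = -8*(-7 + A) = 56 - 8*A)
c = 36 (c = (7 + 2)*(-1 + 5) = 9*4 = 36)
M(G) = -200*G**2 (M(G) = (56 - 8*32)*G**2 = (56 - 256)*G**2 = -200*G**2)
-M(11 + c*(-6)) = -(-200)*(11 + 36*(-6))**2 = -(-200)*(11 - 216)**2 = -(-200)*(-205)**2 = -(-200)*42025 = -1*(-8405000) = 8405000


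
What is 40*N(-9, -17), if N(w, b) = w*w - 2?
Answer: 3160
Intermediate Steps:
N(w, b) = -2 + w**2 (N(w, b) = w**2 - 2 = -2 + w**2)
40*N(-9, -17) = 40*(-2 + (-9)**2) = 40*(-2 + 81) = 40*79 = 3160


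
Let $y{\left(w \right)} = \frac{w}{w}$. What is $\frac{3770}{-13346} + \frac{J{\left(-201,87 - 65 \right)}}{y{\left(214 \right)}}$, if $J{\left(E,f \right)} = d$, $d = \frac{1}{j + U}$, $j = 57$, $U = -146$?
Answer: $- \frac{174438}{593897} \approx -0.29372$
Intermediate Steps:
$y{\left(w \right)} = 1$
$d = - \frac{1}{89}$ ($d = \frac{1}{57 - 146} = \frac{1}{-89} = - \frac{1}{89} \approx -0.011236$)
$J{\left(E,f \right)} = - \frac{1}{89}$
$\frac{3770}{-13346} + \frac{J{\left(-201,87 - 65 \right)}}{y{\left(214 \right)}} = \frac{3770}{-13346} - \frac{1}{89 \cdot 1} = 3770 \left(- \frac{1}{13346}\right) - \frac{1}{89} = - \frac{1885}{6673} - \frac{1}{89} = - \frac{174438}{593897}$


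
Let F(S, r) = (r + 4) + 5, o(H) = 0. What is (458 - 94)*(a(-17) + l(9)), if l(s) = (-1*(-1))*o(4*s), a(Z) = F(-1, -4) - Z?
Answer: 8008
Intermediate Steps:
F(S, r) = 9 + r (F(S, r) = (4 + r) + 5 = 9 + r)
a(Z) = 5 - Z (a(Z) = (9 - 4) - Z = 5 - Z)
l(s) = 0 (l(s) = -1*(-1)*0 = 1*0 = 0)
(458 - 94)*(a(-17) + l(9)) = (458 - 94)*((5 - 1*(-17)) + 0) = 364*((5 + 17) + 0) = 364*(22 + 0) = 364*22 = 8008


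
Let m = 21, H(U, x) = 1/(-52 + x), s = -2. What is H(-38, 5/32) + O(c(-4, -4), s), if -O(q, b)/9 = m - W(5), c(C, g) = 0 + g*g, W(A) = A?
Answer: -238928/1659 ≈ -144.02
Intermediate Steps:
c(C, g) = g² (c(C, g) = 0 + g² = g²)
O(q, b) = -144 (O(q, b) = -9*(21 - 1*5) = -9*(21 - 5) = -9*16 = -144)
H(-38, 5/32) + O(c(-4, -4), s) = 1/(-52 + 5/32) - 144 = 1/(-1659/32) - 144 = -32/1659 - 144 = -238928/1659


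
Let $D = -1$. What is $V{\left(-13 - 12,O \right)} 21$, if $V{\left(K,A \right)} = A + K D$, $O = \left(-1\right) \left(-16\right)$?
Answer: $861$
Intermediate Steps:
$O = 16$
$V{\left(K,A \right)} = A - K$ ($V{\left(K,A \right)} = A + K \left(-1\right) = A - K$)
$V{\left(-13 - 12,O \right)} 21 = \left(16 - \left(-13 - 12\right)\right) 21 = \left(16 - -25\right) 21 = \left(16 + 25\right) 21 = 41 \cdot 21 = 861$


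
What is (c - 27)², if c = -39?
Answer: 4356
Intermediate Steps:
(c - 27)² = (-39 - 27)² = (-66)² = 4356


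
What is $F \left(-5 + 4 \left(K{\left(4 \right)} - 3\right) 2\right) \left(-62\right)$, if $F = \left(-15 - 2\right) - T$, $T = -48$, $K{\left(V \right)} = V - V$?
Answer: $55738$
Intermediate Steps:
$K{\left(V \right)} = 0$
$F = 31$ ($F = \left(-15 - 2\right) - -48 = -17 + 48 = 31$)
$F \left(-5 + 4 \left(K{\left(4 \right)} - 3\right) 2\right) \left(-62\right) = 31 \left(-5 + 4 \left(0 - 3\right) 2\right) \left(-62\right) = 31 \left(-5 + 4 \left(-3\right) 2\right) \left(-62\right) = 31 \left(-5 - 24\right) \left(-62\right) = 31 \left(-29\right) \left(-62\right) = \left(-899\right) \left(-62\right) = 55738$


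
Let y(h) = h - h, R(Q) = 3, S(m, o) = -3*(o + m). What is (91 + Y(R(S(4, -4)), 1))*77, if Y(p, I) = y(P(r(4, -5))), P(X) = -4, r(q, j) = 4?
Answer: 7007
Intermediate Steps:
S(m, o) = -3*m - 3*o (S(m, o) = -3*(m + o) = -3*m - 3*o)
y(h) = 0
Y(p, I) = 0
(91 + Y(R(S(4, -4)), 1))*77 = (91 + 0)*77 = 91*77 = 7007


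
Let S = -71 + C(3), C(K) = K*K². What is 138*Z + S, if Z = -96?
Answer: -13292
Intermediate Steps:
C(K) = K³
S = -44 (S = -71 + 3³ = -71 + 27 = -44)
138*Z + S = 138*(-96) - 44 = -13248 - 44 = -13292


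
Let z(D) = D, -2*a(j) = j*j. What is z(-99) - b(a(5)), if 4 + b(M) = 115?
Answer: -210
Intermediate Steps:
a(j) = -j²/2 (a(j) = -j*j/2 = -j²/2)
b(M) = 111 (b(M) = -4 + 115 = 111)
z(-99) - b(a(5)) = -99 - 1*111 = -99 - 111 = -210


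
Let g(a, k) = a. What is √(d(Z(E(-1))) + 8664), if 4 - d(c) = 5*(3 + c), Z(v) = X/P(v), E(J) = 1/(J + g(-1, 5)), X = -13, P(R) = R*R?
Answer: √8913 ≈ 94.409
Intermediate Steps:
P(R) = R²
E(J) = 1/(-1 + J) (E(J) = 1/(J - 1) = 1/(-1 + J))
Z(v) = -13/v²
d(c) = -11 - 5*c (d(c) = 4 - 5*(3 + c) = 4 - (15 + 5*c) = 4 + (-15 - 5*c) = -11 - 5*c)
√(d(Z(E(-1))) + 8664) = √((-11 - (-65)/(1/(-1 - 1))²) + 8664) = √((-11 - (-65)/(1/(-2))²) + 8664) = √((-11 - (-65)/(-½)²) + 8664) = √((-11 - (-65)*4) + 8664) = √((-11 - 5*(-52)) + 8664) = √((-11 + 260) + 8664) = √(249 + 8664) = √8913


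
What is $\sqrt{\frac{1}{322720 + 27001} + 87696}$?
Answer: $\frac{\sqrt{10725639797894057}}{349721} \approx 296.14$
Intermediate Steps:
$\sqrt{\frac{1}{322720 + 27001} + 87696} = \sqrt{\frac{1}{349721} + 87696} = \sqrt{\frac{30669132817}{349721}} = \frac{\sqrt{10725639797894057}}{349721}$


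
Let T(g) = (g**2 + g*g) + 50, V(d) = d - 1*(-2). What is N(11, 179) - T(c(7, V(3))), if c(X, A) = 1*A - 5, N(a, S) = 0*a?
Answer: -50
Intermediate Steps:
N(a, S) = 0
V(d) = 2 + d (V(d) = d + 2 = 2 + d)
c(X, A) = -5 + A (c(X, A) = A - 5 = -5 + A)
T(g) = 50 + 2*g**2 (T(g) = (g**2 + g**2) + 50 = 2*g**2 + 50 = 50 + 2*g**2)
N(11, 179) - T(c(7, V(3))) = 0 - (50 + 2*(-5 + (2 + 3))**2) = 0 - (50 + 2*(-5 + 5)**2) = 0 - (50 + 2*0**2) = 0 - (50 + 2*0) = 0 - (50 + 0) = 0 - 1*50 = 0 - 50 = -50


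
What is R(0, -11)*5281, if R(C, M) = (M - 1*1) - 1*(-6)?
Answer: -31686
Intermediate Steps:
R(C, M) = 5 + M (R(C, M) = (M - 1) + 6 = (-1 + M) + 6 = 5 + M)
R(0, -11)*5281 = (5 - 11)*5281 = -6*5281 = -31686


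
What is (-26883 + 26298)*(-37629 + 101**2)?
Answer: 16045380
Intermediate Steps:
(-26883 + 26298)*(-37629 + 101**2) = -585*(-37629 + 10201) = -585*(-27428) = 16045380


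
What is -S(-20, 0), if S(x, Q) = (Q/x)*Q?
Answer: 0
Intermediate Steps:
S(x, Q) = Q**2/x
-S(-20, 0) = -0**2/(-20) = -0*(-1)/20 = -1*0 = 0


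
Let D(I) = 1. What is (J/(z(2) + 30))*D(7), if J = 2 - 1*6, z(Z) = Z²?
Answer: -2/17 ≈ -0.11765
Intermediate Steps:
J = -4 (J = 2 - 6 = -4)
(J/(z(2) + 30))*D(7) = (-4/(2² + 30))*1 = (-4/(4 + 30))*1 = (-4/34)*1 = ((1/34)*(-4))*1 = -2/17*1 = -2/17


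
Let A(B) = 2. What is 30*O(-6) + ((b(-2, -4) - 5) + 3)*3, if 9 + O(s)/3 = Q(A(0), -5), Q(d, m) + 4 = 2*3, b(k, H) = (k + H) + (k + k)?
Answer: -666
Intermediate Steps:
b(k, H) = H + 3*k (b(k, H) = (H + k) + 2*k = H + 3*k)
Q(d, m) = 2 (Q(d, m) = -4 + 2*3 = -4 + 6 = 2)
O(s) = -21 (O(s) = -27 + 3*2 = -27 + 6 = -21)
30*O(-6) + ((b(-2, -4) - 5) + 3)*3 = 30*(-21) + (((-4 + 3*(-2)) - 5) + 3)*3 = -630 + (((-4 - 6) - 5) + 3)*3 = -630 + ((-10 - 5) + 3)*3 = -630 + (-15 + 3)*3 = -630 - 12*3 = -630 - 36 = -666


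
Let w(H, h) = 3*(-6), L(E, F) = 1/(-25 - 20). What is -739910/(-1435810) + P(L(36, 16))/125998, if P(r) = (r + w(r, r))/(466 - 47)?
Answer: 175779731785199/341104274690490 ≈ 0.51533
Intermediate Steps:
L(E, F) = -1/45 (L(E, F) = 1/(-45) = -1/45)
w(H, h) = -18
P(r) = -18/419 + r/419 (P(r) = (r - 18)/(466 - 47) = (-18 + r)/419 = (-18 + r)*(1/419) = -18/419 + r/419)
-739910/(-1435810) + P(L(36, 16))/125998 = -739910/(-1435810) + (-18/419 + (1/419)*(-1/45))/125998 = -739910*(-1/1435810) + (-18/419 - 1/18855)*(1/125998) = 73991/143581 - 811/18855*1/125998 = 73991/143581 - 811/2375692290 = 175779731785199/341104274690490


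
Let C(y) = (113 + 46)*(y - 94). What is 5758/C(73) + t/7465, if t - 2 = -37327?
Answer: -22453/3339 ≈ -6.7245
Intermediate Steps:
t = -37325 (t = 2 - 37327 = -37325)
C(y) = -14946 + 159*y (C(y) = 159*(-94 + y) = -14946 + 159*y)
5758/C(73) + t/7465 = 5758/(-14946 + 159*73) - 37325/7465 = 5758/(-14946 + 11607) - 37325*1/7465 = 5758/(-3339) - 5 = 5758*(-1/3339) - 5 = -5758/3339 - 5 = -22453/3339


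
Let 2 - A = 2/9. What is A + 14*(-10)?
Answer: -1244/9 ≈ -138.22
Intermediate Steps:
A = 16/9 (A = 2 - 2/9 = 16/9 ≈ 1.7778)
A + 14*(-10) = 16/9 + 14*(-10) = 16/9 - 140 = -1244/9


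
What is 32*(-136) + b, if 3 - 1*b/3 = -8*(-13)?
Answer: -4655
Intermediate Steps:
b = -303 (b = 9 - (-24)*(-13) = 9 - 3*104 = 9 - 312 = -303)
32*(-136) + b = 32*(-136) - 303 = -4352 - 303 = -4655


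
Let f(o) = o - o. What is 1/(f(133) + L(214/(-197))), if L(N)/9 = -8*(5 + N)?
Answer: -197/55512 ≈ -0.0035488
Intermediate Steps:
L(N) = -360 - 72*N (L(N) = 9*(-8*(5 + N)) = 9*(-40 - 8*N) = -360 - 72*N)
f(o) = 0
1/(f(133) + L(214/(-197))) = 1/(0 + (-360 - 15408/(-197))) = 1/(0 + (-360 - 15408*(-1)/197)) = 1/(0 + (-360 - 72*(-214/197))) = 1/(0 + (-360 + 15408/197)) = 1/(0 - 55512/197) = 1/(-55512/197) = -197/55512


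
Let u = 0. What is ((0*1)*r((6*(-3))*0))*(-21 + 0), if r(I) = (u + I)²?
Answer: 0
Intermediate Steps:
r(I) = I² (r(I) = (0 + I)² = I²)
((0*1)*r((6*(-3))*0))*(-21 + 0) = ((0*1)*((6*(-3))*0)²)*(-21 + 0) = (0*(-18*0)²)*(-21) = (0*0²)*(-21) = (0*0)*(-21) = 0*(-21) = 0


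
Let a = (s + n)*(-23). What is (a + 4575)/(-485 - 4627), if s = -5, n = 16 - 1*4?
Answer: -2207/2556 ≈ -0.86346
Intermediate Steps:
n = 12 (n = 16 - 4 = 12)
a = -161 (a = (-5 + 12)*(-23) = 7*(-23) = -161)
(a + 4575)/(-485 - 4627) = (-161 + 4575)/(-485 - 4627) = 4414/(-5112) = 4414*(-1/5112) = -2207/2556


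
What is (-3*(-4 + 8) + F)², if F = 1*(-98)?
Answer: 12100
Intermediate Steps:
F = -98
(-3*(-4 + 8) + F)² = (-3*(-4 + 8) - 98)² = (-3*4 - 98)² = (-12 - 98)² = (-110)² = 12100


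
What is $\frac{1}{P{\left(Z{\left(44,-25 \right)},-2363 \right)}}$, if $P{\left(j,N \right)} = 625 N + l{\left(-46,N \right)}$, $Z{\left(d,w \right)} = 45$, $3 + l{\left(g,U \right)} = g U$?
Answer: $- \frac{1}{1368180} \approx -7.309 \cdot 10^{-7}$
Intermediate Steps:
$l{\left(g,U \right)} = -3 + U g$ ($l{\left(g,U \right)} = -3 + g U = -3 + U g$)
$P{\left(j,N \right)} = -3 + 579 N$ ($P{\left(j,N \right)} = 625 N + \left(-3 + N \left(-46\right)\right) = 625 N - \left(3 + 46 N\right) = -3 + 579 N$)
$\frac{1}{P{\left(Z{\left(44,-25 \right)},-2363 \right)}} = \frac{1}{-3 + 579 \left(-2363\right)} = \frac{1}{-3 - 1368177} = \frac{1}{-1368180} = - \frac{1}{1368180}$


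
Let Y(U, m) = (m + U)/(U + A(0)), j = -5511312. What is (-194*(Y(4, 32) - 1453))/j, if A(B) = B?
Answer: -35017/688914 ≈ -0.050829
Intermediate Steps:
Y(U, m) = (U + m)/U (Y(U, m) = (m + U)/(U + 0) = (U + m)/U)
(-194*(Y(4, 32) - 1453))/j = -194*((4 + 32)/4 - 1453)/(-5511312) = -194*((¼)*36 - 1453)*(-1/5511312) = -194*(9 - 1453)*(-1/5511312) = -194*(-1444)*(-1/5511312) = 280136*(-1/5511312) = -35017/688914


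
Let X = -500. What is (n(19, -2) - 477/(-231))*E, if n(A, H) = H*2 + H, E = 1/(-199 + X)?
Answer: 101/17941 ≈ 0.0056296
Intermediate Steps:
E = -1/699 (E = 1/(-199 - 500) = 1/(-699) = -1/699 ≈ -0.0014306)
n(A, H) = 3*H (n(A, H) = 2*H + H = 3*H)
(n(19, -2) - 477/(-231))*E = (3*(-2) - 477/(-231))*(-1/699) = (-6 - 477*(-1/231))*(-1/699) = (-6 + 159/77)*(-1/699) = -303/77*(-1/699) = 101/17941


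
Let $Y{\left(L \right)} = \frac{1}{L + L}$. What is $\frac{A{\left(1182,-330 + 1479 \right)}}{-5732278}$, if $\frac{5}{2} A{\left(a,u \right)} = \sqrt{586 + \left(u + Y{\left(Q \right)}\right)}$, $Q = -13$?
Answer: $- \frac{\sqrt{1172834}}{372598070} \approx -2.9065 \cdot 10^{-6}$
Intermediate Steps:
$Y{\left(L \right)} = \frac{1}{2 L}$
$A{\left(a,u \right)} = \frac{2 \sqrt{\frac{15235}{26} + u}}{5}$ ($A{\left(a,u \right)} = \frac{2 \sqrt{586 + \left(u + \frac{1}{2 \left(-13\right)}\right)}}{5} = \frac{2 \sqrt{586 + \left(u + \frac{1}{2} \left(- \frac{1}{13}\right)\right)}}{5} = \frac{2 \sqrt{586 + \left(u - \frac{1}{26}\right)}}{5} = \frac{2 \sqrt{586 + \left(- \frac{1}{26} + u\right)}}{5} = \frac{2 \sqrt{\frac{15235}{26} + u}}{5}$)
$\frac{A{\left(1182,-330 + 1479 \right)}}{-5732278} = \frac{\frac{1}{65} \sqrt{396110 + 676 \left(-330 + 1479\right)}}{-5732278} = \frac{\sqrt{396110 + 676 \cdot 1149}}{65} \left(- \frac{1}{5732278}\right) = \frac{\sqrt{396110 + 776724}}{65} \left(- \frac{1}{5732278}\right) = \frac{\sqrt{1172834}}{65} \left(- \frac{1}{5732278}\right) = - \frac{\sqrt{1172834}}{372598070}$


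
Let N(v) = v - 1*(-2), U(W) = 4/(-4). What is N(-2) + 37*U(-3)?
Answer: -37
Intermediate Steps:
U(W) = -1 (U(W) = 4*(-¼) = -1)
N(v) = 2 + v (N(v) = v + 2 = 2 + v)
N(-2) + 37*U(-3) = (2 - 2) + 37*(-1) = 0 - 37 = -37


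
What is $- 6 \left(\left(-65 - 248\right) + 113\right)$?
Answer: $1200$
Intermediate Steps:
$- 6 \left(\left(-65 - 248\right) + 113\right) = - 6 \left(-313 + 113\right) = \left(-6\right) \left(-200\right) = 1200$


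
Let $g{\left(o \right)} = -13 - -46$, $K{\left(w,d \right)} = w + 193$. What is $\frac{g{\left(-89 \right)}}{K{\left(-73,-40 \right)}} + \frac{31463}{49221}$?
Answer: $\frac{1799951}{1968840} \approx 0.91422$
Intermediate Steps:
$K{\left(w,d \right)} = 193 + w$
$g{\left(o \right)} = 33$ ($g{\left(o \right)} = -13 + 46 = 33$)
$\frac{g{\left(-89 \right)}}{K{\left(-73,-40 \right)}} + \frac{31463}{49221} = \frac{33}{193 - 73} + \frac{31463}{49221} = \frac{33}{120} + 31463 \cdot \frac{1}{49221} = 33 \cdot \frac{1}{120} + \frac{31463}{49221} = \frac{11}{40} + \frac{31463}{49221} = \frac{1799951}{1968840}$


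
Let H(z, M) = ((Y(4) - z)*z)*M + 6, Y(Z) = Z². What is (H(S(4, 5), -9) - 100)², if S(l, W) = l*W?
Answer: 391876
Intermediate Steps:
S(l, W) = W*l
H(z, M) = 6 + M*z*(16 - z) (H(z, M) = ((4² - z)*z)*M + 6 = ((16 - z)*z)*M + 6 = (z*(16 - z))*M + 6 = M*z*(16 - z) + 6 = 6 + M*z*(16 - z))
(H(S(4, 5), -9) - 100)² = ((6 - 1*(-9)*(5*4)² + 16*(-9)*(5*4)) - 100)² = ((6 - 1*(-9)*20² + 16*(-9)*20) - 100)² = ((6 - 1*(-9)*400 - 2880) - 100)² = ((6 + 3600 - 2880) - 100)² = (726 - 100)² = 626² = 391876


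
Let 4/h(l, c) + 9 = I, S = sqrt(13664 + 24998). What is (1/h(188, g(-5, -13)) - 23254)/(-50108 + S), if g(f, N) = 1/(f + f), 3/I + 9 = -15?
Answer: 1035845103/2231798224 + 82689*sqrt(38662)/8927192896 ≈ 0.46595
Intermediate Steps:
S = sqrt(38662) ≈ 196.63
I = -1/8 (I = 3/(-9 - 15) = 3/(-24) = 3*(-1/24) = -1/8 ≈ -0.12500)
g(f, N) = 1/(2*f)
h(l, c) = -32/73 (h(l, c) = 4/(-9 - 1/8) = 4/(-73/8) = 4*(-8/73) = -32/73)
(1/h(188, g(-5, -13)) - 23254)/(-50108 + S) = (1/(-32/73) - 23254)/(-50108 + sqrt(38662)) = (-73/32 - 23254)/(-50108 + sqrt(38662)) = -744201/(32*(-50108 + sqrt(38662)))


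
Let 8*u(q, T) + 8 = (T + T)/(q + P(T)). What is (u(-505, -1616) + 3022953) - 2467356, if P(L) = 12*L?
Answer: 109452416/197 ≈ 5.5560e+5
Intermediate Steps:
u(q, T) = -1 + T/(4*(q + 12*T)) (u(q, T) = -1 + ((T + T)/(q + 12*T))/8 = -1 + ((2*T)/(q + 12*T))/8 = -1 + (2*T/(q + 12*T))/8 = -1 + T/(4*(q + 12*T)))
(u(-505, -1616) + 3022953) - 2467356 = ((-1*(-505) - 47/4*(-1616))/(-505 + 12*(-1616)) + 3022953) - 2467356 = ((505 + 18988)/(-505 - 19392) + 3022953) - 2467356 = (19493/(-19897) + 3022953) - 2467356 = (-1/19897*19493 + 3022953) - 2467356 = (-193/197 + 3022953) - 2467356 = 595521548/197 - 2467356 = 109452416/197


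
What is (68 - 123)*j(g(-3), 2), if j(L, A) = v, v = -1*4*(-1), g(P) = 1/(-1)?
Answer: -220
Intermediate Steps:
g(P) = -1
v = 4 (v = -4*(-1) = 4)
j(L, A) = 4
(68 - 123)*j(g(-3), 2) = (68 - 123)*4 = -55*4 = -220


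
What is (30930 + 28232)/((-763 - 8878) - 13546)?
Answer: -59162/23187 ≈ -2.5515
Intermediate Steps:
(30930 + 28232)/((-763 - 8878) - 13546) = 59162/(-9641 - 13546) = 59162/(-23187) = 59162*(-1/23187) = -59162/23187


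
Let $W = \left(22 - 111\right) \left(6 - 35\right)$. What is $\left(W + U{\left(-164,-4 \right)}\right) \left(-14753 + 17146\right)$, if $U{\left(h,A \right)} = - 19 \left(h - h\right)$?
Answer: $6176333$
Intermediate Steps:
$U{\left(h,A \right)} = 0$ ($U{\left(h,A \right)} = \left(-19\right) 0 = 0$)
$W = 2581$ ($W = \left(-89\right) \left(-29\right) = 2581$)
$\left(W + U{\left(-164,-4 \right)}\right) \left(-14753 + 17146\right) = \left(2581 + 0\right) \left(-14753 + 17146\right) = 2581 \cdot 2393 = 6176333$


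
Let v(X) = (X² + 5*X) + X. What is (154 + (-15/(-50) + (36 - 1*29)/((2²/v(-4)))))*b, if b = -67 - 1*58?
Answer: -35075/2 ≈ -17538.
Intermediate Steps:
v(X) = X² + 6*X
b = -125 (b = -67 - 58 = -125)
(154 + (-15/(-50) + (36 - 1*29)/((2²/v(-4)))))*b = (154 + (-15/(-50) + (36 - 1*29)/((2²/((-4*(6 - 4)))))))*(-125) = (154 + (-15*(-1/50) + (36 - 29)/((4/((-4*2))))))*(-125) = (154 + (3/10 + 7/((4/(-8)))))*(-125) = (154 + (3/10 + 7/((4*(-⅛)))))*(-125) = (154 + (3/10 + 7/(-½)))*(-125) = (154 + (3/10 + 7*(-2)))*(-125) = (154 + (3/10 - 14))*(-125) = (154 - 137/10)*(-125) = (1403/10)*(-125) = -35075/2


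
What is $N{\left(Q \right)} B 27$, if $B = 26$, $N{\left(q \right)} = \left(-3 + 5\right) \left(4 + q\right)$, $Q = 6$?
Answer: $14040$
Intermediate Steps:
$N{\left(q \right)} = 8 + 2 q$ ($N{\left(q \right)} = 2 \left(4 + q\right) = 8 + 2 q$)
$N{\left(Q \right)} B 27 = \left(8 + 2 \cdot 6\right) 26 \cdot 27 = \left(8 + 12\right) 26 \cdot 27 = 20 \cdot 26 \cdot 27 = 520 \cdot 27 = 14040$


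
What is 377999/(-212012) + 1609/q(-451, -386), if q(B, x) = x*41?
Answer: -3161669741/1677650956 ≈ -1.8846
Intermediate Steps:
q(B, x) = 41*x
377999/(-212012) + 1609/q(-451, -386) = 377999/(-212012) + 1609/((41*(-386))) = 377999*(-1/212012) + 1609/(-15826) = -377999/212012 + 1609*(-1/15826) = -377999/212012 - 1609/15826 = -3161669741/1677650956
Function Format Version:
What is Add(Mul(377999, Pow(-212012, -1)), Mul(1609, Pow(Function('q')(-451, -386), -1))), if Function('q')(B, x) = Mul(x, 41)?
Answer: Rational(-3161669741, 1677650956) ≈ -1.8846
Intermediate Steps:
Function('q')(B, x) = Mul(41, x)
Add(Mul(377999, Pow(-212012, -1)), Mul(1609, Pow(Function('q')(-451, -386), -1))) = Add(Mul(377999, Pow(-212012, -1)), Mul(1609, Pow(Mul(41, -386), -1))) = Add(Mul(377999, Rational(-1, 212012)), Mul(1609, Pow(-15826, -1))) = Add(Rational(-377999, 212012), Mul(1609, Rational(-1, 15826))) = Add(Rational(-377999, 212012), Rational(-1609, 15826)) = Rational(-3161669741, 1677650956)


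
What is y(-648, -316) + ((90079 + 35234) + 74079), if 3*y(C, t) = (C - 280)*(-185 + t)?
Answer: 354368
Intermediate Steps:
y(C, t) = (-280 + C)*(-185 + t)/3 (y(C, t) = ((C - 280)*(-185 + t))/3 = ((-280 + C)*(-185 + t))/3 = (-280 + C)*(-185 + t)/3)
y(-648, -316) + ((90079 + 35234) + 74079) = (51800/3 - 280/3*(-316) - 185/3*(-648) + (1/3)*(-648)*(-316)) + ((90079 + 35234) + 74079) = (51800/3 + 88480/3 + 39960 + 68256) + (125313 + 74079) = 154976 + 199392 = 354368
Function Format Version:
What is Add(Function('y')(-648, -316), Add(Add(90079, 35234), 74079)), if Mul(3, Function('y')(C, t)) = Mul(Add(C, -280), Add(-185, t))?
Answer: 354368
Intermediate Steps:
Function('y')(C, t) = Mul(Rational(1, 3), Add(-280, C), Add(-185, t)) (Function('y')(C, t) = Mul(Rational(1, 3), Mul(Add(C, -280), Add(-185, t))) = Mul(Rational(1, 3), Mul(Add(-280, C), Add(-185, t))) = Mul(Rational(1, 3), Add(-280, C), Add(-185, t)))
Add(Function('y')(-648, -316), Add(Add(90079, 35234), 74079)) = Add(Add(Rational(51800, 3), Mul(Rational(-280, 3), -316), Mul(Rational(-185, 3), -648), Mul(Rational(1, 3), -648, -316)), Add(Add(90079, 35234), 74079)) = Add(Add(Rational(51800, 3), Rational(88480, 3), 39960, 68256), Add(125313, 74079)) = Add(154976, 199392) = 354368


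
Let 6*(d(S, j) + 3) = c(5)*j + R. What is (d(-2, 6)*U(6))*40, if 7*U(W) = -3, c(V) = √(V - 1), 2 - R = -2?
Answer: 40/7 ≈ 5.7143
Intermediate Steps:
R = 4 (R = 2 - 1*(-2) = 2 + 2 = 4)
c(V) = √(-1 + V)
U(W) = -3/7 (U(W) = (⅐)*(-3) = -3/7)
d(S, j) = -7/3 + j/3 (d(S, j) = -3 + (√(-1 + 5)*j + 4)/6 = -3 + (√4*j + 4)/6 = -3 + (2*j + 4)/6 = -3 + (4 + 2*j)/6 = -3 + (⅔ + j/3) = -7/3 + j/3)
(d(-2, 6)*U(6))*40 = ((-7/3 + (⅓)*6)*(-3/7))*40 = ((-7/3 + 2)*(-3/7))*40 = -⅓*(-3/7)*40 = (⅐)*40 = 40/7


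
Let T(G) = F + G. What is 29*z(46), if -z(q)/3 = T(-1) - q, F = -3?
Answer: 4350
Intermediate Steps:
T(G) = -3 + G
z(q) = 12 + 3*q (z(q) = -3*((-3 - 1) - q) = -3*(-4 - q) = 12 + 3*q)
29*z(46) = 29*(12 + 3*46) = 29*(12 + 138) = 29*150 = 4350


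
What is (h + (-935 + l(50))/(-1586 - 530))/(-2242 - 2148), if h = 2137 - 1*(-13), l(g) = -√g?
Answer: -910067/1857848 - √2/1857848 ≈ -0.48985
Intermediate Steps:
l(g) = -√g
h = 2150 (h = 2137 + 13 = 2150)
(h + (-935 + l(50))/(-1586 - 530))/(-2242 - 2148) = (2150 + (-935 - √50)/(-1586 - 530))/(-2242 - 2148) = (2150 + (-935 - 5*√2)/(-2116))/(-4390) = (2150 + (-935 - 5*√2)*(-1/2116))*(-1/4390) = (2150 + (935/2116 + 5*√2/2116))*(-1/4390) = (4550335/2116 + 5*√2/2116)*(-1/4390) = -910067/1857848 - √2/1857848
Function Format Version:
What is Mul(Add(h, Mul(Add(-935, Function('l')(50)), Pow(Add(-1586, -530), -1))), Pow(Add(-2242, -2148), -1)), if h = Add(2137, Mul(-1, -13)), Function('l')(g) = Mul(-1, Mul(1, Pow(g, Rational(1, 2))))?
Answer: Add(Rational(-910067, 1857848), Mul(Rational(-1, 1857848), Pow(2, Rational(1, 2)))) ≈ -0.48985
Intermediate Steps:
Function('l')(g) = Mul(-1, Pow(g, Rational(1, 2)))
h = 2150 (h = Add(2137, 13) = 2150)
Mul(Add(h, Mul(Add(-935, Function('l')(50)), Pow(Add(-1586, -530), -1))), Pow(Add(-2242, -2148), -1)) = Mul(Add(2150, Mul(Add(-935, Mul(-1, Pow(50, Rational(1, 2)))), Pow(Add(-1586, -530), -1))), Pow(Add(-2242, -2148), -1)) = Mul(Add(2150, Mul(Add(-935, Mul(-1, Mul(5, Pow(2, Rational(1, 2))))), Pow(-2116, -1))), Pow(-4390, -1)) = Mul(Add(2150, Mul(Add(-935, Mul(-5, Pow(2, Rational(1, 2)))), Rational(-1, 2116))), Rational(-1, 4390)) = Mul(Add(2150, Add(Rational(935, 2116), Mul(Rational(5, 2116), Pow(2, Rational(1, 2))))), Rational(-1, 4390)) = Mul(Add(Rational(4550335, 2116), Mul(Rational(5, 2116), Pow(2, Rational(1, 2)))), Rational(-1, 4390)) = Add(Rational(-910067, 1857848), Mul(Rational(-1, 1857848), Pow(2, Rational(1, 2))))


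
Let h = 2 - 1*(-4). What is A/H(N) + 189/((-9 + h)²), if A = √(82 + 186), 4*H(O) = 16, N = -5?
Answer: 21 + √67/2 ≈ 25.093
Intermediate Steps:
h = 6 (h = 2 + 4 = 6)
H(O) = 4 (H(O) = (¼)*16 = 4)
A = 2*√67 (A = √268 = 2*√67 ≈ 16.371)
A/H(N) + 189/((-9 + h)²) = (2*√67)/4 + 189/((-9 + 6)²) = (2*√67)*(¼) + 189/((-3)²) = √67/2 + 189/9 = √67/2 + 189*(⅑) = √67/2 + 21 = 21 + √67/2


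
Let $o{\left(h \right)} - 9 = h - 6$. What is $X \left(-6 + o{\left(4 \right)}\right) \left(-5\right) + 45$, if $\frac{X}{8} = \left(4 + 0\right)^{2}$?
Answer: $-595$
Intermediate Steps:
$o{\left(h \right)} = 3 + h$ ($o{\left(h \right)} = 9 + \left(h - 6\right) = 9 + \left(-6 + h\right) = 3 + h$)
$X = 128$ ($X = 8 \left(4 + 0\right)^{2} = 8 \cdot 4^{2} = 8 \cdot 16 = 128$)
$X \left(-6 + o{\left(4 \right)}\right) \left(-5\right) + 45 = 128 \left(-6 + \left(3 + 4\right)\right) \left(-5\right) + 45 = 128 \left(-6 + 7\right) \left(-5\right) + 45 = 128 \cdot 1 \left(-5\right) + 45 = 128 \left(-5\right) + 45 = -640 + 45 = -595$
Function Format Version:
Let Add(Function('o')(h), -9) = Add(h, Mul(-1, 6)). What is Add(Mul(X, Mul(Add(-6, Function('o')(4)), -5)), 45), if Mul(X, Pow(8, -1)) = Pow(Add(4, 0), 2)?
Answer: -595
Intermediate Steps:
Function('o')(h) = Add(3, h) (Function('o')(h) = Add(9, Add(h, Mul(-1, 6))) = Add(9, Add(h, -6)) = Add(9, Add(-6, h)) = Add(3, h))
X = 128 (X = Mul(8, Pow(Add(4, 0), 2)) = Mul(8, Pow(4, 2)) = Mul(8, 16) = 128)
Add(Mul(X, Mul(Add(-6, Function('o')(4)), -5)), 45) = Add(Mul(128, Mul(Add(-6, Add(3, 4)), -5)), 45) = Add(Mul(128, Mul(Add(-6, 7), -5)), 45) = Add(Mul(128, Mul(1, -5)), 45) = Add(Mul(128, -5), 45) = Add(-640, 45) = -595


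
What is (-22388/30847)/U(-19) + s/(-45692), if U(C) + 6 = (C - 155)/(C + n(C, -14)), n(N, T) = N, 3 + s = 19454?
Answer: 3235962505/38055450348 ≈ 0.085033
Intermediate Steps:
s = 19451 (s = -3 + 19454 = 19451)
U(C) = -6 + (-155 + C)/(2*C) (U(C) = -6 + (C - 155)/(C + C) = -6 + (-155 + C)/((2*C)) = -6 + (-155 + C)*(1/(2*C)) = -6 + (-155 + C)/(2*C))
(-22388/30847)/U(-19) + s/(-45692) = (-22388/30847)/(((½)*(-155 - 11*(-19))/(-19))) + 19451/(-45692) = (-22388*1/30847)/(((½)*(-1/19)*(-155 + 209))) + 19451*(-1/45692) = -22388/(30847*((½)*(-1/19)*54)) - 19451/45692 = -22388/(30847*(-27/19)) - 19451/45692 = -22388/30847*(-19/27) - 19451/45692 = 425372/832869 - 19451/45692 = 3235962505/38055450348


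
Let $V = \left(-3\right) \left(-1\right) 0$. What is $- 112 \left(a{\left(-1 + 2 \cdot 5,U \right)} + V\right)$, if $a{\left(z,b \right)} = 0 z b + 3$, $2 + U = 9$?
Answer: $-336$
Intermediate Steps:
$U = 7$ ($U = -2 + 9 = 7$)
$V = 0$ ($V = 3 \cdot 0 = 0$)
$a{\left(z,b \right)} = 3$ ($a{\left(z,b \right)} = 0 b + 3 = 0 + 3 = 3$)
$- 112 \left(a{\left(-1 + 2 \cdot 5,U \right)} + V\right) = - 112 \left(3 + 0\right) = \left(-112\right) 3 = -336$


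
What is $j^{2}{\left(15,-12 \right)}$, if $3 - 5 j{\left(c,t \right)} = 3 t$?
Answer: $\frac{1521}{25} \approx 60.84$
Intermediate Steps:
$j{\left(c,t \right)} = \frac{3}{5} - \frac{3 t}{5}$
$j^{2}{\left(15,-12 \right)} = \left(\frac{3}{5} - - \frac{36}{5}\right)^{2} = \left(\frac{3}{5} + \frac{36}{5}\right)^{2} = \left(\frac{39}{5}\right)^{2} = \frac{1521}{25}$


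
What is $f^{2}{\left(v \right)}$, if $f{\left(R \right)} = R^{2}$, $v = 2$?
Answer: $16$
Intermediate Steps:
$f^{2}{\left(v \right)} = \left(2^{2}\right)^{2} = 4^{2} = 16$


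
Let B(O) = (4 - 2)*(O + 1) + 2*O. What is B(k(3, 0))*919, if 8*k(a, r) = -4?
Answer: 0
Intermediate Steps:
k(a, r) = -½ (k(a, r) = (⅛)*(-4) = -½)
B(O) = 2 + 4*O (B(O) = 2*(1 + O) + 2*O = (2 + 2*O) + 2*O = 2 + 4*O)
B(k(3, 0))*919 = (2 + 4*(-½))*919 = (2 - 2)*919 = 0*919 = 0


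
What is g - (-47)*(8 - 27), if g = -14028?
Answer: -14921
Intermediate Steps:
g - (-47)*(8 - 27) = -14028 - (-47)*(8 - 27) = -14028 - (-47)*(-19) = -14028 - 1*893 = -14028 - 893 = -14921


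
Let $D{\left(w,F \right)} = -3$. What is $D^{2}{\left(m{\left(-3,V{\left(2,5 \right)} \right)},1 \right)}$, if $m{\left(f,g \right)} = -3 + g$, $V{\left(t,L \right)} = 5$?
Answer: $9$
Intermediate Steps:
$D^{2}{\left(m{\left(-3,V{\left(2,5 \right)} \right)},1 \right)} = \left(-3\right)^{2} = 9$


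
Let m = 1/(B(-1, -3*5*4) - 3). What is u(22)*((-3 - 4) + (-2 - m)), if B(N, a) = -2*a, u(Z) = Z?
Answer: -23188/117 ≈ -198.19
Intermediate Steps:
m = 1/117 (m = 1/(-2*(-3*5)*4 - 3) = 1/(-(-30)*4 - 3) = 1/(-2*(-60) - 3) = 1/(120 - 3) = 1/117 ≈ 0.0085470)
u(22)*((-3 - 4) + (-2 - m)) = 22*((-3 - 4) + (-2 - 1*1/117)) = 22*(-7 + (-2 - 1/117)) = 22*(-7 - 235/117) = 22*(-1054/117) = -23188/117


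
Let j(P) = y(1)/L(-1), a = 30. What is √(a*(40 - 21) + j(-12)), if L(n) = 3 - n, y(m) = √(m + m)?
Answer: √(2280 + √2)/2 ≈ 23.882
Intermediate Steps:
y(m) = √2*√m (y(m) = √(2*m) = √2*√m)
j(P) = √2/4 (j(P) = (√2*√1)/(3 - 1*(-1)) = (√2*1)/(3 + 1) = √2/4)
√(a*(40 - 21) + j(-12)) = √(30*(40 - 21) + √2/4) = √(30*19 + √2/4) = √(570 + √2/4)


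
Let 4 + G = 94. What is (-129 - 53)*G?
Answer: -16380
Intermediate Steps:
G = 90 (G = -4 + 94 = 90)
(-129 - 53)*G = (-129 - 53)*90 = -182*90 = -16380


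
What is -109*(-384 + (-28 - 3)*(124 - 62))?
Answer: 251354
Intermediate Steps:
-109*(-384 + (-28 - 3)*(124 - 62)) = -109*(-384 - 31*62) = -109*(-384 - 1922) = -109*(-2306) = 251354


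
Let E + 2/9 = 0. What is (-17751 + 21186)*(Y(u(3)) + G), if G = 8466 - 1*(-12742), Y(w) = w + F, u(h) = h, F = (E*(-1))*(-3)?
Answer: 72857495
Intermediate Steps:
E = -2/9 (E = -2/9 + 0 = -2/9 ≈ -0.22222)
F = -⅔ (F = -2/9*(-1)*(-3) = (2/9)*(-3) = -⅔ ≈ -0.66667)
Y(w) = -⅔ + w (Y(w) = w - ⅔ = -⅔ + w)
G = 21208 (G = 8466 + 12742 = 21208)
(-17751 + 21186)*(Y(u(3)) + G) = (-17751 + 21186)*((-⅔ + 3) + 21208) = 3435*(7/3 + 21208) = 3435*(63631/3) = 72857495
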